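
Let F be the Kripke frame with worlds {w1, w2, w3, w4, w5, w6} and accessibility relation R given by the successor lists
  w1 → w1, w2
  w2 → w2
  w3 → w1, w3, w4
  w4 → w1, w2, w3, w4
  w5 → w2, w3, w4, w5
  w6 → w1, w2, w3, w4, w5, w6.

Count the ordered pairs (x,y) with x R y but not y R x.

Enumerating: (w1,w2), (w3,w1), (w4,w1), (w4,w2), (w5,w2), (w5,w3), (w5,w4), (w6,w1), (w6,w2), (w6,w3), (w6,w4), (w6,w5).

12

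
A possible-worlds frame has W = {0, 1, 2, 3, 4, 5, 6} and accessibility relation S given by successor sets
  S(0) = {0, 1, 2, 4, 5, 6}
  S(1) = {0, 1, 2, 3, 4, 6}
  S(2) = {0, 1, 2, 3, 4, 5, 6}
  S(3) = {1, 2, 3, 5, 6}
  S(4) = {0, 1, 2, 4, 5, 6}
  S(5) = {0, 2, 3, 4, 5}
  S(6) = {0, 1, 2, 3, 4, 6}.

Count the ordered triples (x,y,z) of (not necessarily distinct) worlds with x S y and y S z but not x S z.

32

Enumerating: (0,1,3), (0,2,3), (0,5,3), (0,6,3), (1,0,5), (1,2,5), (1,3,5), (1,4,5), (3,1,0), (3,1,4), (3,2,0), (3,2,4), … and 20 more.
Total: 32.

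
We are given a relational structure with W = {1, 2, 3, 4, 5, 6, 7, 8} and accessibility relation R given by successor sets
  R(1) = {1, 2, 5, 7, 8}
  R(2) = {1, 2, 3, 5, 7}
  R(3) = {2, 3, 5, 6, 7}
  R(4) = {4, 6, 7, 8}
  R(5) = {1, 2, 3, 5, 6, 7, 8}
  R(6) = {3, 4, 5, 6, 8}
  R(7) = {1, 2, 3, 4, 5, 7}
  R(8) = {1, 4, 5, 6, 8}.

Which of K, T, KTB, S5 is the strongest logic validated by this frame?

KTB

Reflexive (axiom T): yes — every world is R-related to itself.
Symmetric (axiom B): yes — every pair in R has its reverse in R.
Euclidean (axiom 5): no — 1 R 2 and 1 R 8, but not 2 R 8.
So F validates K, T, KTB; S5 would additionally require R to be Euclidean. The strongest is KTB.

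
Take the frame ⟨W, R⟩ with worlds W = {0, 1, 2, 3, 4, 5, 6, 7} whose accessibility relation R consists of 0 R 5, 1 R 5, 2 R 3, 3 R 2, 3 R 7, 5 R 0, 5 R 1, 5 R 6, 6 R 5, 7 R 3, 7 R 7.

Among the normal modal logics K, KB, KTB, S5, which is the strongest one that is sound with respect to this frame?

Symmetric (axiom B): yes — every pair in R has its reverse in R.
Reflexive (axiom T): no — 0 is not related to itself.
Euclidean (axiom 5): no — 3 R 2 and 3 R 7, but not 2 R 7.
So F validates K, KB; KTB would additionally require R to be reflexive. The strongest is KB.

KB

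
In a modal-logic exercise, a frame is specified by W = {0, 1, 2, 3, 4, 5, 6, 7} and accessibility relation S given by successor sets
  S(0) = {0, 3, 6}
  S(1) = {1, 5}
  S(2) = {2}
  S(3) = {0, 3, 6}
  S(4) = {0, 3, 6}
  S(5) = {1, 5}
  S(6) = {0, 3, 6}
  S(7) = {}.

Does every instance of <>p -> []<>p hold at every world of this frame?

Yes

The schema 5 characterises exactly the Euclidean frames.
Euclidean: yes — any two successors of a common world are S-related.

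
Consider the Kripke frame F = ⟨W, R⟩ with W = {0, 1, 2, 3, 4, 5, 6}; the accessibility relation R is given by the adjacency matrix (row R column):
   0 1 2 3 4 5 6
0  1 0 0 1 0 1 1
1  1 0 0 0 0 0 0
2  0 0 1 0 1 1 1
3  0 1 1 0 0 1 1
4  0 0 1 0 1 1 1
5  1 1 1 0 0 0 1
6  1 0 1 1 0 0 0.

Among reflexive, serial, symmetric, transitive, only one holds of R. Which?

serial

Reflexive: no — 1 is not related to itself.
Serial: yes — every world has a successor (e.g. 0 R 0).
Symmetric: no — 0 R 3 but not 3 R 0.
Transitive: no — 0 R 3 and 3 R 1, but not 0 R 1.
Only serial holds.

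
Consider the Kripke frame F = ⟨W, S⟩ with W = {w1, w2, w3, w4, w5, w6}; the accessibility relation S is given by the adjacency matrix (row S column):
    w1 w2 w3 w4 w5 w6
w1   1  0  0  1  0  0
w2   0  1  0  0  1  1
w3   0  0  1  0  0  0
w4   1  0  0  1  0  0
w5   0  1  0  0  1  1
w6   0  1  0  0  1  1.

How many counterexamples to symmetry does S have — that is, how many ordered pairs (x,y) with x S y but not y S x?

S is symmetric; there are no such tuples.

0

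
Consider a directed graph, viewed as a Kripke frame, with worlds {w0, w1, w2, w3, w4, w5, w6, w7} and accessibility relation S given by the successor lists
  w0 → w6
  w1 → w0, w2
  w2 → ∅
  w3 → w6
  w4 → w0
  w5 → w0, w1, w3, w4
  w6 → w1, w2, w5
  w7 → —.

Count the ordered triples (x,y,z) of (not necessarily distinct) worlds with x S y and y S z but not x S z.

Enumerating: (w0,w6,w1), (w0,w6,w2), (w0,w6,w5), (w1,w0,w6), (w3,w6,w1), (w3,w6,w2), (w3,w6,w5), (w4,w0,w6), (w5,w0,w6), (w5,w1,w2), (w5,w3,w6), (w6,w1,w0), (w6,w5,w0), (w6,w5,w3), (w6,w5,w4).

15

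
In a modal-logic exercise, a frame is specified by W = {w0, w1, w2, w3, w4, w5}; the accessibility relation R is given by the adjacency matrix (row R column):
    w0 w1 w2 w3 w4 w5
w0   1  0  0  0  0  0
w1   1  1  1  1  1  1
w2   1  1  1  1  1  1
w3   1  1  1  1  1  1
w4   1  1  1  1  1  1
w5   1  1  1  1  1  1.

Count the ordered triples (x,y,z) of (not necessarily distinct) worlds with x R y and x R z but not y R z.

25

Enumerating: (w1,w0,w1), (w1,w0,w2), (w1,w0,w3), (w1,w0,w4), (w1,w0,w5), (w2,w0,w1), (w2,w0,w2), (w2,w0,w3), (w2,w0,w4), (w2,w0,w5), (w3,w0,w1), (w3,w0,w2), … and 13 more.
Total: 25.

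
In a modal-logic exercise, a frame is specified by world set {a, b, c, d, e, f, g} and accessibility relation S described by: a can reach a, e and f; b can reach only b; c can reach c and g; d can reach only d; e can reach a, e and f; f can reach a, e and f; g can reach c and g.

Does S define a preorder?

Yes

Reflexive: yes — every world is S-related to itself.
Transitive: yes — every two-step S-path is closed by a direct edge.
So S is a preorder.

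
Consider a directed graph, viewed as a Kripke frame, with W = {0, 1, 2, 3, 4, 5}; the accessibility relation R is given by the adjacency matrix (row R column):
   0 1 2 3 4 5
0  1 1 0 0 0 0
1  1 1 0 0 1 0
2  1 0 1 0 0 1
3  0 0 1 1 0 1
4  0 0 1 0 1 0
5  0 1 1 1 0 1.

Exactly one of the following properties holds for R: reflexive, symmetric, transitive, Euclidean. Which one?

Reflexive: yes — every world is R-related to itself.
Symmetric: no — 1 R 4 but not 4 R 1.
Transitive: no — 0 R 1 and 1 R 4, but not 0 R 4.
Euclidean: no — 1 R 0 and 1 R 4, but not 0 R 4.
Only reflexive holds.

reflexive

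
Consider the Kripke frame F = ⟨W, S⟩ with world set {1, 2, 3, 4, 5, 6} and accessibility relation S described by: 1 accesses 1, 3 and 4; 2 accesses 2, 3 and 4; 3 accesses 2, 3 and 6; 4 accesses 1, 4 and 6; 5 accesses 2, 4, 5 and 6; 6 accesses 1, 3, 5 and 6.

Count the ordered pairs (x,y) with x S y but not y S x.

6

Enumerating: (1,3), (2,4), (4,6), (5,2), (5,4), (6,1).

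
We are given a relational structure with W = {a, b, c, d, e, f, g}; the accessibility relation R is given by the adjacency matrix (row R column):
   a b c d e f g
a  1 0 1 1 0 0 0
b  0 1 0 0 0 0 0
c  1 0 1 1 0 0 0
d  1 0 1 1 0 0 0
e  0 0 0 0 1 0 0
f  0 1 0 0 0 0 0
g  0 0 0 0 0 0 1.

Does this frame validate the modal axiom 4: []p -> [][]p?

Yes

Axiom 4 corresponds to the accessibility relation being transitive.
Transitive: yes — every two-step R-path is closed by a direct edge.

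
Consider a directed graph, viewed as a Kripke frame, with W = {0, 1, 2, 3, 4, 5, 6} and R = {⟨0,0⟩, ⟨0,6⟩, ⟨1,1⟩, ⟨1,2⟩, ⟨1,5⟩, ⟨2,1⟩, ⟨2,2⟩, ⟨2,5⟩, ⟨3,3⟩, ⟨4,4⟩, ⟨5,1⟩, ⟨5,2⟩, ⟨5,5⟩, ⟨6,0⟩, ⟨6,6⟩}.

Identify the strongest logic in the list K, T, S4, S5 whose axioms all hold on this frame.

Reflexive (axiom T): yes — every world is R-related to itself.
Transitive (axiom 4): yes — every two-step R-path is closed by a direct edge.
Euclidean (axiom 5): yes — any two successors of a common world are R-related.
So F validates K, T, S4, S5. The strongest is S5.

S5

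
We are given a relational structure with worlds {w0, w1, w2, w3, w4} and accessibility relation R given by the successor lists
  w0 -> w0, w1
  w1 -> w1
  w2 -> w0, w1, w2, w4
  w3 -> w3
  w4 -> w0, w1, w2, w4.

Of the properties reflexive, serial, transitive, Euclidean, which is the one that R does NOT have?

Reflexive: yes — every world is R-related to itself.
Serial: yes — every world has a successor (e.g. w0 R w0).
Transitive: yes — every two-step R-path is closed by a direct edge.
Euclidean: no — w2 R w0 and w2 R w4, but not w0 R w4.
Only Euclidean fails.

Euclidean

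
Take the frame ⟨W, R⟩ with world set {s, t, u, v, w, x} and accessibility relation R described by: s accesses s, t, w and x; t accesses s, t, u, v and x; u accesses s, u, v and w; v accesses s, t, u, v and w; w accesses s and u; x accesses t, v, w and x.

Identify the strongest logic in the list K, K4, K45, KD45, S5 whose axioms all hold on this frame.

Transitive (axiom 4): no — s R t and t R u, but not s R u.
Euclidean (axiom 5): no — s R t and s R w, but not t R w.
Serial (axiom D): yes — every world has a successor (e.g. s R s).
Reflexive (axiom T): no — w is not related to itself.
So F validates K; K4 would additionally require R to be transitive. The strongest is K.

K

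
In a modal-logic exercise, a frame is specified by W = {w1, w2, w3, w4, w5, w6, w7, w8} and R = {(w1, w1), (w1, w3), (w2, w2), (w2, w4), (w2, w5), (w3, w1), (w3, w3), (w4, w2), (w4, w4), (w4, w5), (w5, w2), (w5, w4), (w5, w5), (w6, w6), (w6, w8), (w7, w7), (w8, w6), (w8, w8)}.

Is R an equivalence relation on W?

Yes

Reflexive: yes — every world is R-related to itself.
Symmetric: yes — every pair in R has its reverse in R.
Transitive: yes — every two-step R-path is closed by a direct edge.
So R is an equivalence relation.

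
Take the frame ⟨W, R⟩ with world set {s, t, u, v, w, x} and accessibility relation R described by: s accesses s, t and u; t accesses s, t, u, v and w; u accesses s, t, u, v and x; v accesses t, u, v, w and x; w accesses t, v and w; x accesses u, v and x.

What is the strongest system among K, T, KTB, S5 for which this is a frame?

Reflexive (axiom T): yes — every world is R-related to itself.
Symmetric (axiom B): yes — every pair in R has its reverse in R.
Euclidean (axiom 5): no — t R s and t R v, but not s R v.
So F validates K, T, KTB; S5 would additionally require R to be Euclidean. The strongest is KTB.

KTB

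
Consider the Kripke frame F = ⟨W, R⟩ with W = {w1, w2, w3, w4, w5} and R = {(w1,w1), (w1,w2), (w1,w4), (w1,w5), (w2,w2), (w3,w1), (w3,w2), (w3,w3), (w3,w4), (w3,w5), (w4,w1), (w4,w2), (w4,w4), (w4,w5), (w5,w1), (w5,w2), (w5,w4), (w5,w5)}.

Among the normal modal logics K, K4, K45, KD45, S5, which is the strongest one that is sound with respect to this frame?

Transitive (axiom 4): yes — every two-step R-path is closed by a direct edge.
Euclidean (axiom 5): no — w1 R w2 and w1 R w4, but not w2 R w4.
Serial (axiom D): yes — every world has a successor (e.g. w1 R w1).
Reflexive (axiom T): yes — every world is R-related to itself.
So F validates K, K4; K45 would additionally require R to be Euclidean. The strongest is K4.

K4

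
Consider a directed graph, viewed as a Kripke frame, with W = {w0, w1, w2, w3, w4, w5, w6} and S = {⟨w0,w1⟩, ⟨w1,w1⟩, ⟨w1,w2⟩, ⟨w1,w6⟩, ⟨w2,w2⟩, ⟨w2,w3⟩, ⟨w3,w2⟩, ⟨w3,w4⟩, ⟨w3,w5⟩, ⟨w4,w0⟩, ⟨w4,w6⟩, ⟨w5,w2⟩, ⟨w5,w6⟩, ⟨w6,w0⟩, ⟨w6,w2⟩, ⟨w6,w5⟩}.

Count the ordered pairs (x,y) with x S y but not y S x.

Enumerating: (w0,w1), (w1,w2), (w1,w6), (w3,w4), (w3,w5), (w4,w0), (w4,w6), (w5,w2), (w6,w0), (w6,w2).

10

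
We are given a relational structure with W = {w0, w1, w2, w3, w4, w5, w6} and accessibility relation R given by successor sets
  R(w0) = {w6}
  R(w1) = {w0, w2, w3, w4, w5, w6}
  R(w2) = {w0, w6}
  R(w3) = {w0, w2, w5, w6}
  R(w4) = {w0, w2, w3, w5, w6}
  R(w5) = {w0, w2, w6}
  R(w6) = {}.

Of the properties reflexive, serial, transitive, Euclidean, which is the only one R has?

Reflexive: no — w0 is not related to itself.
Serial: no — w6 has no R-successor.
Transitive: yes — every two-step R-path is closed by a direct edge.
Euclidean: no — w1 R w0 and w1 R w2, but not w0 R w2.
Only transitive holds.

transitive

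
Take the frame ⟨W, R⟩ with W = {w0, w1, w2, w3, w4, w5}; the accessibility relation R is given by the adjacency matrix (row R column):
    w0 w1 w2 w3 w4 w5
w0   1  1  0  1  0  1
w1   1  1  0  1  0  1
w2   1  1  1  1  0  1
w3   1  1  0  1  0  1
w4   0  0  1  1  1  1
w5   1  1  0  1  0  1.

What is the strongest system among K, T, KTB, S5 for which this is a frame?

Reflexive (axiom T): yes — every world is R-related to itself.
Symmetric (axiom B): no — w2 R w0 but not w0 R w2.
Euclidean (axiom 5): no — w4 R w3 and w4 R w2, but not w3 R w2.
So F validates K, T; KTB would additionally require R to be symmetric. The strongest is T.

T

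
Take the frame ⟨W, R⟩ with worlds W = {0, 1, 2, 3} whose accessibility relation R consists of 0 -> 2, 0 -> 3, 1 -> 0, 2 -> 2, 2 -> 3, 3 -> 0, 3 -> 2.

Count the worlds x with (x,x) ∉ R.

Enumerating: 0, 1, 3.

3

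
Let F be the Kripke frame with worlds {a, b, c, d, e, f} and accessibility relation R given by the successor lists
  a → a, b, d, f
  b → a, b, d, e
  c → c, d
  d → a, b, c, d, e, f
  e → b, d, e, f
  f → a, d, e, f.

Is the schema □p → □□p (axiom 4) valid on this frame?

No

The schema 4 characterises exactly the transitive frames.
Transitive: no — a R b and b R e, but not a R e.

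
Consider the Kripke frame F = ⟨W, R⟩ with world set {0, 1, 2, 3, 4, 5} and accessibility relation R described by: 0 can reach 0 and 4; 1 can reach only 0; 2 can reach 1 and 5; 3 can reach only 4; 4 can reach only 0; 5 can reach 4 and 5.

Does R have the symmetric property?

No

Symmetric: no — 1 R 0 but not 0 R 1.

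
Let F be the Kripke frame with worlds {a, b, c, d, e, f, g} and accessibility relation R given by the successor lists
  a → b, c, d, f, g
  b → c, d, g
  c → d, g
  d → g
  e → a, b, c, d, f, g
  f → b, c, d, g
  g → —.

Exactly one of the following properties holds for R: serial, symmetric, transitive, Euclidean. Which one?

transitive

Serial: no — g has no R-successor.
Symmetric: no — a R b but not b R a.
Transitive: yes — every two-step R-path is closed by a direct edge.
Euclidean: no — a R b and a R f, but not b R f.
Only transitive holds.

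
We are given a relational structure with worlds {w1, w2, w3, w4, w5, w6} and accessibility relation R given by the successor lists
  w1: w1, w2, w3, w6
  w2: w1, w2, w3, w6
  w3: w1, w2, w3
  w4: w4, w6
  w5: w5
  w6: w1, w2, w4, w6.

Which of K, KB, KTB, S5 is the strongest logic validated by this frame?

KTB

Symmetric (axiom B): yes — every pair in R has its reverse in R.
Reflexive (axiom T): yes — every world is R-related to itself.
Euclidean (axiom 5): no — w1 R w3 and w1 R w6, but not w3 R w6.
So F validates K, KB, KTB; S5 would additionally require R to be Euclidean. The strongest is KTB.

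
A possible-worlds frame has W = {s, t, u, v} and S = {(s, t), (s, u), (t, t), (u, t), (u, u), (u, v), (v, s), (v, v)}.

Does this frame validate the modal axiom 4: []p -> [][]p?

No

Axiom 4 corresponds to the accessibility relation being transitive.
Transitive: no — s S u and u S v, but not s S v.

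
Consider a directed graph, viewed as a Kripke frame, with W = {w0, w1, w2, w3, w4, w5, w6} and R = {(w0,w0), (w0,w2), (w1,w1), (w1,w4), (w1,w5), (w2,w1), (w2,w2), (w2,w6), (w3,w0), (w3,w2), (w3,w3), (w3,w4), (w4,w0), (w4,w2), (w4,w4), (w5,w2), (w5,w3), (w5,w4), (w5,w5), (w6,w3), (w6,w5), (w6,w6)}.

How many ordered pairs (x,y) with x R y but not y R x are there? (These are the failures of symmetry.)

15

Enumerating: (w0,w2), (w1,w4), (w1,w5), (w2,w1), (w2,w6), (w3,w0), (w3,w2), (w3,w4), (w4,w0), (w4,w2), (w5,w2), (w5,w3), (w5,w4), (w6,w3), (w6,w5).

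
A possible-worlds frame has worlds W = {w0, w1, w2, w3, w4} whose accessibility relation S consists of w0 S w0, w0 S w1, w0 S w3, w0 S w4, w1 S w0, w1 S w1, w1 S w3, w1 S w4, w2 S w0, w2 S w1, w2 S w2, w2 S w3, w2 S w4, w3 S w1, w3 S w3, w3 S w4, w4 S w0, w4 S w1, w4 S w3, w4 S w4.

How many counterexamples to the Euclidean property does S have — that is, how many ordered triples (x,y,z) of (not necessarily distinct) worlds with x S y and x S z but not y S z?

Enumerating: (w0,w3,w0), (w1,w3,w0), (w2,w0,w2), (w2,w1,w2), (w2,w3,w0), (w2,w3,w2), (w2,w4,w2), (w4,w3,w0).

8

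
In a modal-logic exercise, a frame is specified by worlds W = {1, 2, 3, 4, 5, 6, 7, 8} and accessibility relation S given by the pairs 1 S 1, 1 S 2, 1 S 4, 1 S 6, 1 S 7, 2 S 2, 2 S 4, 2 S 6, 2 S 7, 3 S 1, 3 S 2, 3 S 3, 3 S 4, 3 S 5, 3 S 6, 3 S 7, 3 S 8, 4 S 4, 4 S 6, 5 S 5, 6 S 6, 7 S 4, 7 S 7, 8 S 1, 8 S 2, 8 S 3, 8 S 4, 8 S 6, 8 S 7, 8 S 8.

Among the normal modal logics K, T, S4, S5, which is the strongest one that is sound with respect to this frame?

Reflexive (axiom T): yes — every world is S-related to itself.
Transitive (axiom 4): no — 7 S 4 and 4 S 6, but not 7 S 6.
Euclidean (axiom 5): no — 1 S 4 and 1 S 2, but not 4 S 2.
So F validates K, T; S4 would additionally require S to be transitive. The strongest is T.

T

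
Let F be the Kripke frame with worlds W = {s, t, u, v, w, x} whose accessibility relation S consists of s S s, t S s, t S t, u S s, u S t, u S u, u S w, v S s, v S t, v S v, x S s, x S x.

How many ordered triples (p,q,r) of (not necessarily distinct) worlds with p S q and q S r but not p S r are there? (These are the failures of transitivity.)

S is transitive; there are no such tuples.

0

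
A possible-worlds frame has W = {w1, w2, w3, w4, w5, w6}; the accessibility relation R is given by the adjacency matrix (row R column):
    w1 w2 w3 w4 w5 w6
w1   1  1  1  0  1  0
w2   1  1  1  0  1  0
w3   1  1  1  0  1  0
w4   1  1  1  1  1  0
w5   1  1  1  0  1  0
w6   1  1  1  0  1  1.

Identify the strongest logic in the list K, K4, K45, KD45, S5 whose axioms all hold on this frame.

K4

Transitive (axiom 4): yes — every two-step R-path is closed by a direct edge.
Euclidean (axiom 5): no — w4 R w1 and w4 R w4, but not w1 R w4.
Serial (axiom D): yes — every world has a successor (e.g. w1 R w1).
Reflexive (axiom T): yes — every world is R-related to itself.
So F validates K, K4; K45 would additionally require R to be Euclidean. The strongest is K4.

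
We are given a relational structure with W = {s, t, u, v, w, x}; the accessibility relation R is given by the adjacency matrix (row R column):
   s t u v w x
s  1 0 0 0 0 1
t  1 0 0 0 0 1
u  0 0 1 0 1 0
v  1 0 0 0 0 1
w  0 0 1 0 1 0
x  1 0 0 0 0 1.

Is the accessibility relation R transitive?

Yes

Transitive: yes — every two-step R-path is closed by a direct edge.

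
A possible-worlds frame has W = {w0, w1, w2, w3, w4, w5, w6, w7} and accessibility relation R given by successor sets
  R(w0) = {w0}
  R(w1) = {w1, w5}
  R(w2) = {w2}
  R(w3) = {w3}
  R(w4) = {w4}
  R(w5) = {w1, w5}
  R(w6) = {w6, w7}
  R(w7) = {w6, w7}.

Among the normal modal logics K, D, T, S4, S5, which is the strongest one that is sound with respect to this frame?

Serial (axiom D): yes — every world has a successor (e.g. w0 R w0).
Reflexive (axiom T): yes — every world is R-related to itself.
Transitive (axiom 4): yes — every two-step R-path is closed by a direct edge.
Euclidean (axiom 5): yes — any two successors of a common world are R-related.
So F validates K, D, T, S4, S5. The strongest is S5.

S5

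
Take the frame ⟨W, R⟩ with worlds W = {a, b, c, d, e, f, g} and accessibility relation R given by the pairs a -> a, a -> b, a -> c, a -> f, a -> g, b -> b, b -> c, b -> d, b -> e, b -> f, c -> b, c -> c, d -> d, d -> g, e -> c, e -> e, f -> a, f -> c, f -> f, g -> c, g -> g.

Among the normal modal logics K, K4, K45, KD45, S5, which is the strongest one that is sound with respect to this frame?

K

Transitive (axiom 4): no — a R b and b R d, but not a R d.
Euclidean (axiom 5): no — a R b and a R g, but not b R g.
Serial (axiom D): yes — every world has a successor (e.g. a R a).
Reflexive (axiom T): yes — every world is R-related to itself.
So F validates K; K4 would additionally require R to be transitive. The strongest is K.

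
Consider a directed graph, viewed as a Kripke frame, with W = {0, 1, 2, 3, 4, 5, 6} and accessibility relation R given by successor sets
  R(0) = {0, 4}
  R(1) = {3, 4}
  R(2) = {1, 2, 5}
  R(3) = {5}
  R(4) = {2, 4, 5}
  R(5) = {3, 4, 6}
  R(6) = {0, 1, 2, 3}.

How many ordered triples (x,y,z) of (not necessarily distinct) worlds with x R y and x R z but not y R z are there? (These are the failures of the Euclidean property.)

33

Enumerating: (0,4,0), (1,3,3), (1,3,4), (1,4,3), (2,1,1), (2,1,2), (2,1,5), (2,5,1), (2,5,2), (2,5,5), (3,5,5), (4,2,4), … and 21 more.
Total: 33.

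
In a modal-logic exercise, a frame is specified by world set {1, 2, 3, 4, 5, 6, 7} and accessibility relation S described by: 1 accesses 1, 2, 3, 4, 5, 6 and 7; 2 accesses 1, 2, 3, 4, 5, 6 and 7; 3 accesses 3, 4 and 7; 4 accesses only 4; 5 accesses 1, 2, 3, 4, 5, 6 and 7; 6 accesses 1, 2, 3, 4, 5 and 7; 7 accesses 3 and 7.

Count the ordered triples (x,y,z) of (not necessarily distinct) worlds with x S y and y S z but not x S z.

Enumerating: (6,1,6), (6,2,6), (6,5,6), (7,3,4).

4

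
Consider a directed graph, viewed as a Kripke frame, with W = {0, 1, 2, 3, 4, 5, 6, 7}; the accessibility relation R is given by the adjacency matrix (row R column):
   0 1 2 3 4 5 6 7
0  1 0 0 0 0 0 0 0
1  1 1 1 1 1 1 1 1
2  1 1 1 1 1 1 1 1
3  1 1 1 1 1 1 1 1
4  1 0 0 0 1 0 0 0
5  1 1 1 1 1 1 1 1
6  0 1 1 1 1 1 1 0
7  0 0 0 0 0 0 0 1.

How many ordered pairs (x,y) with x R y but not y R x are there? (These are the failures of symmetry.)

14

Enumerating: (1,0), (1,4), (1,7), (2,0), (2,4), (2,7), (3,0), (3,4), (3,7), (4,0), (5,0), (5,4), (5,7), (6,4).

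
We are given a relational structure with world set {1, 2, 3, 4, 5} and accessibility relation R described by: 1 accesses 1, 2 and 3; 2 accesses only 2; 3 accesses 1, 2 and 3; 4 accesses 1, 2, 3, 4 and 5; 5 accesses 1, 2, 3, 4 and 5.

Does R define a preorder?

Yes

Reflexive: yes — every world is R-related to itself.
Transitive: yes — every two-step R-path is closed by a direct edge.
So R is a preorder.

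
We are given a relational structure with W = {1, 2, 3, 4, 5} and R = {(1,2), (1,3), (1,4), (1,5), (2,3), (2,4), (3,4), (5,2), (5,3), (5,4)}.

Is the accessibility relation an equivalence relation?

No

Reflexive: no — 1 is not related to itself.
Symmetric: no — 1 R 2 but not 2 R 1.
Transitive: yes — every two-step R-path is closed by a direct edge.
So R is not an equivalence relation.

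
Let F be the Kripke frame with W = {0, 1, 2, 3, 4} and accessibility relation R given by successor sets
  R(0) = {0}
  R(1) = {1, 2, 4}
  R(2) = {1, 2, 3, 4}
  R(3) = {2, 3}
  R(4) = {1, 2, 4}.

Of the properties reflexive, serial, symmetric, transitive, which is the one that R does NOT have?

Reflexive: yes — every world is R-related to itself.
Serial: yes — every world has a successor (e.g. 0 R 0).
Symmetric: yes — every pair in R has its reverse in R.
Transitive: no — 1 R 2 and 2 R 3, but not 1 R 3.
Only transitive fails.

transitive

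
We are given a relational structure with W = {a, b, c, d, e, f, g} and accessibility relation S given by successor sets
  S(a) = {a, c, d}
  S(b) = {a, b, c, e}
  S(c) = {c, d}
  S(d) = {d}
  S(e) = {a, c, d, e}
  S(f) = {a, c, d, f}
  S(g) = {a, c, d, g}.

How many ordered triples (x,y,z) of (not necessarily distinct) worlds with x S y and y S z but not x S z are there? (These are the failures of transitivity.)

3

Enumerating: (b,a,d), (b,c,d), (b,e,d).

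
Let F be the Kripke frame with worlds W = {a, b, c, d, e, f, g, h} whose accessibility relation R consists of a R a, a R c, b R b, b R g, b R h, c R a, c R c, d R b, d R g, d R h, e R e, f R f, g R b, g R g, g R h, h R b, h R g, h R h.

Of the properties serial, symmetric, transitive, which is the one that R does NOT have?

Serial: yes — every world has a successor (e.g. a R a).
Symmetric: no — d R b but not b R d.
Transitive: yes — every two-step R-path is closed by a direct edge.
Only symmetric fails.

symmetric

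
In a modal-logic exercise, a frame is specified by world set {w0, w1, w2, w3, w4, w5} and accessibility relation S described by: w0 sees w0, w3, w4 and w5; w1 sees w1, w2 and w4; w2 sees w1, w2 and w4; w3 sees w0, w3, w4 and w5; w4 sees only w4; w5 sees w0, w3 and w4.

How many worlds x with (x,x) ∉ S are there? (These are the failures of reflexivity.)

1

Enumerating: w5.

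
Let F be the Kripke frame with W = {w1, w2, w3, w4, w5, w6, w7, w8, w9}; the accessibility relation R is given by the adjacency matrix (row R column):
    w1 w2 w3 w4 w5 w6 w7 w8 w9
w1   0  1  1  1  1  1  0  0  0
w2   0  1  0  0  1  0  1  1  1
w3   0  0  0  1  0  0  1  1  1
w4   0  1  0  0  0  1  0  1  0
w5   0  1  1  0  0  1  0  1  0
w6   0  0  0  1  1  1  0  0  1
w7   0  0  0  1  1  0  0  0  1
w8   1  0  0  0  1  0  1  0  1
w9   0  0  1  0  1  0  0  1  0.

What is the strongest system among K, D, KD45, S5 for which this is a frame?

D

Serial (axiom D): yes — every world has a successor (e.g. w1 R w2).
Euclidean (axiom 5): no — w1 R w2 and w1 R w3, but not w2 R w3.
Transitive (axiom 4): no — w1 R w2 and w2 R w7, but not w1 R w7.
Reflexive (axiom T): no — w1 is not related to itself.
So F validates K, D; KD45 would additionally require R to be Euclidean and transitive. The strongest is D.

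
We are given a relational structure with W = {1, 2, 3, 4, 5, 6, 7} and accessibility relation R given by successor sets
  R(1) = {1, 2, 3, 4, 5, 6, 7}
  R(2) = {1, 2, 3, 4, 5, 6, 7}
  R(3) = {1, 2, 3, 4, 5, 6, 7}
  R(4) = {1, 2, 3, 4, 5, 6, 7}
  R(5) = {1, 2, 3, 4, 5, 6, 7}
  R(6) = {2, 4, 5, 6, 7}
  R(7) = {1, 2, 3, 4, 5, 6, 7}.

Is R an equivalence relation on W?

Reflexive: yes — every world is R-related to itself.
Symmetric: no — 1 R 6 but not 6 R 1.
Transitive: no — 6 R 2 and 2 R 1, but not 6 R 1.
So R is not an equivalence relation.

No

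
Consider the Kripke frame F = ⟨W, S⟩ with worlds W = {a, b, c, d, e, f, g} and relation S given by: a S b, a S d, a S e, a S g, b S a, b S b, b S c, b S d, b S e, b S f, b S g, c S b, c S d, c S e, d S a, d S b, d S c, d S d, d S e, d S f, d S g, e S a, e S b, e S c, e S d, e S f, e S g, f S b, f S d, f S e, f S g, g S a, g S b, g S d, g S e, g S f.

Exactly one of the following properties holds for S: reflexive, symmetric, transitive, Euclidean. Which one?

Reflexive: no — a is not related to itself.
Symmetric: yes — every pair in S has its reverse in S.
Transitive: no — a S b and b S c, but not a S c.
Euclidean: no — b S a and b S c, but not a S c.
Only symmetric holds.

symmetric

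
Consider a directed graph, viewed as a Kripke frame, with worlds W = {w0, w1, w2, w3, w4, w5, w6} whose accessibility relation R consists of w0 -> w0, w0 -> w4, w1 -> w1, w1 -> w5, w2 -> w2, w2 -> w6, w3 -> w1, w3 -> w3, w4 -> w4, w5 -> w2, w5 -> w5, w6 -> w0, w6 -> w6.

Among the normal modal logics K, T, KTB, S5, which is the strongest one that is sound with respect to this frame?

Reflexive (axiom T): yes — every world is R-related to itself.
Symmetric (axiom B): no — w0 R w4 but not w4 R w0.
Euclidean (axiom 5): no — w0 R w4 and w0 R w0, but not w4 R w0.
So F validates K, T; KTB would additionally require R to be symmetric. The strongest is T.

T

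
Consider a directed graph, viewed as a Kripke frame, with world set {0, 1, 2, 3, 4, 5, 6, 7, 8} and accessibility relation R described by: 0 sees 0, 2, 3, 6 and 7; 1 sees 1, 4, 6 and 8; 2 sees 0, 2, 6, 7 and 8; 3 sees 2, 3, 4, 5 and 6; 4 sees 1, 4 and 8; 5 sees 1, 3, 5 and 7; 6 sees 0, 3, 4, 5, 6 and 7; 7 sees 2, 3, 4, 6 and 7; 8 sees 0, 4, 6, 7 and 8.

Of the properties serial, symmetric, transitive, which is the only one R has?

serial

Serial: yes — every world has a successor (e.g. 0 R 0).
Symmetric: no — 0 R 3 but not 3 R 0.
Transitive: no — 0 R 2 and 2 R 8, but not 0 R 8.
Only serial holds.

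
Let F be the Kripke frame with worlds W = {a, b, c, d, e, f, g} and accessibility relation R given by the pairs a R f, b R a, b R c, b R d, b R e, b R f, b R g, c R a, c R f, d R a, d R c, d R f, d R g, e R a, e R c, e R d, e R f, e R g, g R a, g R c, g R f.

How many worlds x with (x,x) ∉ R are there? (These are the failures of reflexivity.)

7

Enumerating: a, b, c, d, e, f, g.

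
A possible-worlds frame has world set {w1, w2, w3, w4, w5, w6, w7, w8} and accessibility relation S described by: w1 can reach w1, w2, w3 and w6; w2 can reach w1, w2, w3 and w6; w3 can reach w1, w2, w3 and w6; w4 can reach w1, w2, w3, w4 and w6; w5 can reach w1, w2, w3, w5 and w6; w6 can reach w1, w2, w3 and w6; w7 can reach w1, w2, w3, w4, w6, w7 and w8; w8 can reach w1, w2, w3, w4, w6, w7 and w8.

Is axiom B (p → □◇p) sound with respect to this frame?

No

The schema B characterises exactly the symmetric frames.
Symmetric: no — w4 S w1 but not w1 S w4.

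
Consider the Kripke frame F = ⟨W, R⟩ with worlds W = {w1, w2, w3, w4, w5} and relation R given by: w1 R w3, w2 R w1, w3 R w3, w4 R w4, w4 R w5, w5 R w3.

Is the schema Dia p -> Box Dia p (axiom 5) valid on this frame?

By correspondence theory, 5 is valid on a frame iff R is Euclidean.
Euclidean: no — w2 R w1 and w2 R w1, but not w1 R w1.

No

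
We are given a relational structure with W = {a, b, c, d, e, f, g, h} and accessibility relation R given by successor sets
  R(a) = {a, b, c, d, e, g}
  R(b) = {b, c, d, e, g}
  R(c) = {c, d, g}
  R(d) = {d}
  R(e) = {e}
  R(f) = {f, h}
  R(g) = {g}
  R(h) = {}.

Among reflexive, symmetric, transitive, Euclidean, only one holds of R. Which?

transitive

Reflexive: no — h is not related to itself.
Symmetric: no — a R b but not b R a.
Transitive: yes — every two-step R-path is closed by a direct edge.
Euclidean: no — a R c and a R b, but not c R b.
Only transitive holds.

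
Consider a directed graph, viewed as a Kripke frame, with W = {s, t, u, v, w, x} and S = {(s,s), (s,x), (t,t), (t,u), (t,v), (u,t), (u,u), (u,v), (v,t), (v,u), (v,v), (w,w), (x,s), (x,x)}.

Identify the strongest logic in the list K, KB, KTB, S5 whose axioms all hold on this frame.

S5

Symmetric (axiom B): yes — every pair in S has its reverse in S.
Reflexive (axiom T): yes — every world is S-related to itself.
Euclidean (axiom 5): yes — any two successors of a common world are S-related.
So F validates K, KB, KTB, S5. The strongest is S5.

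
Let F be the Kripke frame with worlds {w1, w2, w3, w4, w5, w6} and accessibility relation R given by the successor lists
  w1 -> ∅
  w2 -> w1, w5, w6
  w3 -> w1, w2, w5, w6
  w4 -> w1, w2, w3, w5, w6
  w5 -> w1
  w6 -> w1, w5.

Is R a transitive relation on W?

Yes

Transitive: yes — every two-step R-path is closed by a direct edge.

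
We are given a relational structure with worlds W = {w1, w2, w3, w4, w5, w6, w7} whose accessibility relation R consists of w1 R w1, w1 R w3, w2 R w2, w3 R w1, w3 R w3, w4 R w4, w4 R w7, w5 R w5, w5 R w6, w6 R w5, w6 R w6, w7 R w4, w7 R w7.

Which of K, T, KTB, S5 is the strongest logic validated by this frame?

S5

Reflexive (axiom T): yes — every world is R-related to itself.
Symmetric (axiom B): yes — every pair in R has its reverse in R.
Euclidean (axiom 5): yes — any two successors of a common world are R-related.
So F validates K, T, KTB, S5. The strongest is S5.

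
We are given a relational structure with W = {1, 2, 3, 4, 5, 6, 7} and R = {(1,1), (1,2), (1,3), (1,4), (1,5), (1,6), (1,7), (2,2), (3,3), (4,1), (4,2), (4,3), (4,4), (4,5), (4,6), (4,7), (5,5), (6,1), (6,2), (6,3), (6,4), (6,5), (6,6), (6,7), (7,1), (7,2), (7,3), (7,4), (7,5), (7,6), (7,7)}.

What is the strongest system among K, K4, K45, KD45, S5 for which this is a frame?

K4

Transitive (axiom 4): yes — every two-step R-path is closed by a direct edge.
Euclidean (axiom 5): no — 1 R 2 and 1 R 3, but not 2 R 3.
Serial (axiom D): yes — every world has a successor (e.g. 1 R 1).
Reflexive (axiom T): yes — every world is R-related to itself.
So F validates K, K4; K45 would additionally require R to be Euclidean. The strongest is K4.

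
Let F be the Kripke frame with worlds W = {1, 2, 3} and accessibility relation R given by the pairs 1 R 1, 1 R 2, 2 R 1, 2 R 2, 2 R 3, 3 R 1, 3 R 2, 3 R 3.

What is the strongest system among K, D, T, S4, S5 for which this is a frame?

T

Serial (axiom D): yes — every world has a successor (e.g. 1 R 1).
Reflexive (axiom T): yes — every world is R-related to itself.
Transitive (axiom 4): no — 1 R 2 and 2 R 3, but not 1 R 3.
Euclidean (axiom 5): no — 2 R 1 and 2 R 3, but not 1 R 3.
So F validates K, D, T; S4 would additionally require R to be transitive. The strongest is T.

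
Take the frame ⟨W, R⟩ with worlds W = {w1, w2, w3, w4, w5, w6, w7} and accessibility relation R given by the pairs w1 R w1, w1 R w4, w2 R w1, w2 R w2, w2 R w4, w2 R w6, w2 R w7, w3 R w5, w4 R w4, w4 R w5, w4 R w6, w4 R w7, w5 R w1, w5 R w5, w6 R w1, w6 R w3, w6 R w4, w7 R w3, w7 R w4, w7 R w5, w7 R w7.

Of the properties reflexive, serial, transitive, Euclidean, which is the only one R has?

serial

Reflexive: no — w3 is not related to itself.
Serial: yes — every world has a successor (e.g. w1 R w1).
Transitive: no — w1 R w4 and w4 R w5, but not w1 R w5.
Euclidean: no — w2 R w1 and w2 R w6, but not w1 R w6.
Only serial holds.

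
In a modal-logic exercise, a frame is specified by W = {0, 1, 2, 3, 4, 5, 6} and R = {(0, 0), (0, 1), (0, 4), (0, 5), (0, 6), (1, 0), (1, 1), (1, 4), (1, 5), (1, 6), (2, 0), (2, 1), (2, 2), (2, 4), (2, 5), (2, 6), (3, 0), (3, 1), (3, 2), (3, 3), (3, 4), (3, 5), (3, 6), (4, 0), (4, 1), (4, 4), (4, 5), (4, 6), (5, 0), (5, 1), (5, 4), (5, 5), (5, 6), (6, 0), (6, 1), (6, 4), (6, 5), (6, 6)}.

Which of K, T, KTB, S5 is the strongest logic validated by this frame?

Reflexive (axiom T): yes — every world is R-related to itself.
Symmetric (axiom B): no — 2 R 0 but not 0 R 2.
Euclidean (axiom 5): no — 3 R 0 and 3 R 2, but not 0 R 2.
So F validates K, T; KTB would additionally require R to be symmetric. The strongest is T.

T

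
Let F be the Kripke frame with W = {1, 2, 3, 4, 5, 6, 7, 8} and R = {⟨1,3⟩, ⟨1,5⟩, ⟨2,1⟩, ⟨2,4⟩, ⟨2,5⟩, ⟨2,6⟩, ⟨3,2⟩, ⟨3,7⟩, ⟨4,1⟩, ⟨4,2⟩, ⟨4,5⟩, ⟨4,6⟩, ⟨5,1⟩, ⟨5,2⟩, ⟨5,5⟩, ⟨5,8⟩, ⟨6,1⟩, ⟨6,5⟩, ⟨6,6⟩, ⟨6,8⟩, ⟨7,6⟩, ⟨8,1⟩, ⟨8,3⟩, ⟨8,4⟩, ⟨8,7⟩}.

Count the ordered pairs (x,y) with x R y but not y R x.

Enumerating: (1,3), (2,1), (2,6), (3,2), (3,7), (4,1), (4,5), (4,6), (5,8), (6,1), (6,5), (6,8), (7,6), (8,1), (8,3), (8,4), (8,7).

17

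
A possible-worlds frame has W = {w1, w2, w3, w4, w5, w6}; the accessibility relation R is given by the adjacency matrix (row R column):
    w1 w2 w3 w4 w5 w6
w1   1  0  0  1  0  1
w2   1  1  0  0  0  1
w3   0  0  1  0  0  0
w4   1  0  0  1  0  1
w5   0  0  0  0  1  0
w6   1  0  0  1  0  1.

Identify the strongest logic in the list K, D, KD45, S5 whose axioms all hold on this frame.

D

Serial (axiom D): yes — every world has a successor (e.g. w1 R w1).
Euclidean (axiom 5): no — w2 R w1 and w2 R w2, but not w1 R w2.
Transitive (axiom 4): no — w2 R w1 and w1 R w4, but not w2 R w4.
Reflexive (axiom T): yes — every world is R-related to itself.
So F validates K, D; KD45 would additionally require R to be Euclidean and transitive. The strongest is D.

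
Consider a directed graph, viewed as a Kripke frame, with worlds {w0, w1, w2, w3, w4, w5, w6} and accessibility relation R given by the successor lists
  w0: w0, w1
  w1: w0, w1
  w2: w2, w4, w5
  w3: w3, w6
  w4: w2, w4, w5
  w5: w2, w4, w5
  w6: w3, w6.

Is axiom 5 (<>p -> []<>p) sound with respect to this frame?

Yes

The schema 5 characterises exactly the Euclidean frames.
Euclidean: yes — any two successors of a common world are R-related.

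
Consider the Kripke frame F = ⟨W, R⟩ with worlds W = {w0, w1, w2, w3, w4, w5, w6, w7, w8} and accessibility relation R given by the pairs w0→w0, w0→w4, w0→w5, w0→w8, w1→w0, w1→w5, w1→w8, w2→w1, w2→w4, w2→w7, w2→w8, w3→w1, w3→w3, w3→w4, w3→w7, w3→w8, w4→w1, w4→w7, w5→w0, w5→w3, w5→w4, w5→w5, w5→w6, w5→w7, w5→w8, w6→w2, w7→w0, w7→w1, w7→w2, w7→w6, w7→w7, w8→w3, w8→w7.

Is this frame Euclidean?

Euclidean: no — w0 R w4 and w0 R w5, but not w4 R w5.

No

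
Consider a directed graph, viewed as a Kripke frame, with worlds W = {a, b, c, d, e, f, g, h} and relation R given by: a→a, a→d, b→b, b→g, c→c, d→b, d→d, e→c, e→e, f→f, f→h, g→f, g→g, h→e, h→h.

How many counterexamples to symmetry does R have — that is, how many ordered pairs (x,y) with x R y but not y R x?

7

Enumerating: (a,d), (b,g), (d,b), (e,c), (f,h), (g,f), (h,e).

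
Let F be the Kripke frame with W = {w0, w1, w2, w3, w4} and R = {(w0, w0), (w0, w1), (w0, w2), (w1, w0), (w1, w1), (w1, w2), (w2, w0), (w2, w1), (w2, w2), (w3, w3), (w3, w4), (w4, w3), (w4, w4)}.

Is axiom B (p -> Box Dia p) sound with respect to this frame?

By correspondence theory, B is valid on a frame iff R is symmetric.
Symmetric: yes — every pair in R has its reverse in R.

Yes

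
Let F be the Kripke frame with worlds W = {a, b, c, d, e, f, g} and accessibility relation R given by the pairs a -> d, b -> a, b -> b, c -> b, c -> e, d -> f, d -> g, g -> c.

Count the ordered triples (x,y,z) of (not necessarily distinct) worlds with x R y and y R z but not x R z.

Enumerating: (a,d,f), (a,d,g), (b,a,d), (c,b,a), (d,g,c), (g,c,b), (g,c,e).

7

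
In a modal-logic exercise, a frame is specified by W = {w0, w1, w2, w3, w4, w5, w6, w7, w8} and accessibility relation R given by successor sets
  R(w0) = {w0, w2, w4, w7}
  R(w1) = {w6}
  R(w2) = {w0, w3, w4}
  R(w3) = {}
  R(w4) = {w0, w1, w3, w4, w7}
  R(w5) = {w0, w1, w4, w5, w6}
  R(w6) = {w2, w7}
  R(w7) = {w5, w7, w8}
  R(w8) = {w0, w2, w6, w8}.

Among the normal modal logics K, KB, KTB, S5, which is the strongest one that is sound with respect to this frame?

Symmetric (axiom B): no — w0 R w7 but not w7 R w0.
Reflexive (axiom T): no — w1 is not related to itself.
Euclidean (axiom 5): no — w0 R w2 and w0 R w7, but not w2 R w7.
So F validates K; KB would additionally require R to be symmetric. The strongest is K.

K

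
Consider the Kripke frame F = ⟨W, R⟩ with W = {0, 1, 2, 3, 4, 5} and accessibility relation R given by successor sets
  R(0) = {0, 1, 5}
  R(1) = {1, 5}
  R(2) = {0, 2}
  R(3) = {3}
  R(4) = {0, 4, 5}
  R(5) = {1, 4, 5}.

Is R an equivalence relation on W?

No

Reflexive: yes — every world is R-related to itself.
Symmetric: no — 0 R 1 but not 1 R 0.
Transitive: no — 0 R 5 and 5 R 4, but not 0 R 4.
So R is not an equivalence relation.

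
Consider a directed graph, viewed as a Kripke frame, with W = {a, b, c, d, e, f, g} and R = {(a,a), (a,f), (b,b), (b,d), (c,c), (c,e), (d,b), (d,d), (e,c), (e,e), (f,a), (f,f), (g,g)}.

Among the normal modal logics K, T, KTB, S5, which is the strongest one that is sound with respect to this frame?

S5

Reflexive (axiom T): yes — every world is R-related to itself.
Symmetric (axiom B): yes — every pair in R has its reverse in R.
Euclidean (axiom 5): yes — any two successors of a common world are R-related.
So F validates K, T, KTB, S5. The strongest is S5.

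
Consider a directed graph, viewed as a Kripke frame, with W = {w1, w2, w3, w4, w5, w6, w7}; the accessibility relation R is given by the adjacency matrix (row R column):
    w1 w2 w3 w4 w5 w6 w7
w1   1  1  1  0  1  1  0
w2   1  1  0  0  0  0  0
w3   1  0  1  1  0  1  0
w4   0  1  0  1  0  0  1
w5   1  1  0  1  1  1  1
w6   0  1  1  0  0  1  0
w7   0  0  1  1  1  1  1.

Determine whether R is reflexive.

Reflexive: yes — every world is R-related to itself.

Yes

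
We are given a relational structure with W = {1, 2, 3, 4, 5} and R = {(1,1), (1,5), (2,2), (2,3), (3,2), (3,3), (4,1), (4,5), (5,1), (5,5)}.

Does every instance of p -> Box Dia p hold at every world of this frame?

No

The schema B characterises exactly the symmetric frames.
Symmetric: no — 4 R 1 but not 1 R 4.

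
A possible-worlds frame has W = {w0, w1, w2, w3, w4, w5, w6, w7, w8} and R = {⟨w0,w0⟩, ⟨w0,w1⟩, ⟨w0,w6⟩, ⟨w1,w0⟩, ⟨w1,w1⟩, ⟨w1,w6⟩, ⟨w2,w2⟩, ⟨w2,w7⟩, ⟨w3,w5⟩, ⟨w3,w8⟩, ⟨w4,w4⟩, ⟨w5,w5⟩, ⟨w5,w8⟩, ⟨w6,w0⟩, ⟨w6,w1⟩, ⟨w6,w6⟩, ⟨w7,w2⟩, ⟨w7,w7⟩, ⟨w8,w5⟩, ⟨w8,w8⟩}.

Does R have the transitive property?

Yes

Transitive: yes — every two-step R-path is closed by a direct edge.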